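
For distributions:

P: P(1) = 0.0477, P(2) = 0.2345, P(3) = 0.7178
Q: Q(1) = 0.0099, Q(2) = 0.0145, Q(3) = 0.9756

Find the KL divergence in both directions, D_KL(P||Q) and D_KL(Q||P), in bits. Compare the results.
D_KL(P||Q) = 0.7321 bits, D_KL(Q||P) = 0.3512 bits. D_KL(P||Q) is larger than D_KL(Q||P) by 0.3809 bits; the two directions differ.

D_KL(P||Q) = Σ P(x) log₂(P(x)/Q(x))

Computing term by term:
  P(1)·log₂(P(1)/Q(1)) = 0.0477·log₂(0.0477/0.0099) = 0.10821
  P(2)·log₂(P(2)/Q(2)) = 0.2345·log₂(0.2345/0.0145) = 0.94163
  P(3)·log₂(P(3)/Q(3)) = 0.7178·log₂(0.7178/0.9756) = -0.31778

D_KL(P||Q) = 0.10821 + 0.94163 - 0.31778 = 0.73206 ≈ 0.7321 bits

D_KL(Q||P) = Σ Q(x) log₂(Q(x)/P(x))

Computing term by term:
  Q(1)·log₂(Q(1)/P(1)) = 0.0099·log₂(0.0099/0.0477) = -0.02246
  Q(2)·log₂(Q(2)/P(2)) = 0.0145·log₂(0.0145/0.2345) = -0.05822
  Q(3)·log₂(Q(3)/P(3)) = 0.9756·log₂(0.9756/0.7178) = 0.43191

D_KL(Q||P) = -0.02246 - 0.05822 + 0.43191 = 0.35123 ≈ 0.3512 bits

These are NOT equal (difference: 0.3809 bits). KL divergence is asymmetric: D_KL(P||Q) ≠ D_KL(Q||P) in general.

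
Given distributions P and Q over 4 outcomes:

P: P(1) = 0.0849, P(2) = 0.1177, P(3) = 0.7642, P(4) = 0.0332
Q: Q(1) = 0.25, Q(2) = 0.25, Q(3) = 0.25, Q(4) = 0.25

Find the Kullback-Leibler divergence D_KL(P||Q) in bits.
0.8750 bits

D_KL(P||Q) = Σ P(x) log₂(P(x)/Q(x))

Computing term by term:
  P(1)·log₂(P(1)/Q(1)) = 0.0849·log₂(0.0849/0.25) = -0.13228
  P(2)·log₂(P(2)/Q(2)) = 0.1177·log₂(0.1177/0.25) = -0.12792
  P(3)·log₂(P(3)/Q(3)) = 0.7642·log₂(0.7642/0.25) = 1.23191
  P(4)·log₂(P(4)/Q(4)) = 0.0332·log₂(0.0332/0.25) = -0.09670

D_KL(P||Q) = -0.13228 - 0.12792 + 1.23191 - 0.09670 = 0.87501 ≈ 0.8750 bits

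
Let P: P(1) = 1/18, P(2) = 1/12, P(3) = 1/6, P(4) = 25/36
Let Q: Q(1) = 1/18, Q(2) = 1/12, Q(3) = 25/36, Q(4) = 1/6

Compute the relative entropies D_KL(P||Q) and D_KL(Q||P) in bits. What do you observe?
D_KL(P||Q) = 1.0866 bits, D_KL(Q||P) = 1.0866 bits. The two directions give the same value here, because Q is a self-inverse relabeling of P; in general KL divergence is asymmetric.

D_KL(P||Q) = Σ P(x) log₂(P(x)/Q(x))

Computing term by term:
  P(1)·log₂(P(1)/Q(1)) = (1/18)·log₂((1/18)/(1/18)) = 0.00000
  P(2)·log₂(P(2)/Q(2)) = (1/12)·log₂((1/12)/(1/12)) = 0.00000
  P(3)·log₂(P(3)/Q(3)) = (1/6)·log₂((1/6)/(25/36)) = -0.34315
  P(4)·log₂(P(4)/Q(4)) = (25/36)·log₂((25/36)/(1/6)) = 1.42979

D_KL(P||Q) = 0.00000 + 0.00000 - 0.34315 + 1.42979 = 1.08664 ≈ 1.0866 bits

D_KL(Q||P) = Σ Q(x) log₂(Q(x)/P(x))

Computing term by term:
  Q(1)·log₂(Q(1)/P(1)) = (1/18)·log₂((1/18)/(1/18)) = 0.00000
  Q(2)·log₂(Q(2)/P(2)) = (1/12)·log₂((1/12)/(1/12)) = 0.00000
  Q(3)·log₂(Q(3)/P(3)) = (25/36)·log₂((25/36)/(1/6)) = 1.42979
  Q(4)·log₂(Q(4)/P(4)) = (1/6)·log₂((1/6)/(25/36)) = -0.34315

D_KL(Q||P) = 0.00000 + 0.00000 + 1.42979 - 0.34315 = 1.08664 ≈ 1.0866 bits

These ARE equal here. Q is P with outcomes relabeled (Q(3) = P(4), Q(4) = P(3)) by a relabeling that is its own inverse, so the two sums contain exactly the same terms in a different order. This is a special case — KL divergence is not symmetric in general: D_KL(P||Q) ≠ D_KL(Q||P) for most P, Q.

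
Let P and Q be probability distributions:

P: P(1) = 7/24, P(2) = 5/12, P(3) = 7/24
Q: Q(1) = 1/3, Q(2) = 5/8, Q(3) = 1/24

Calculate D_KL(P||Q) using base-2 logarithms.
0.5189 bits

D_KL(P||Q) = Σ P(x) log₂(P(x)/Q(x))

Computing term by term:
  P(1)·log₂(P(1)/Q(1)) = (7/24)·log₂((7/24)/(1/3)) = -0.05619
  P(2)·log₂(P(2)/Q(2)) = (5/12)·log₂((5/12)/(5/8)) = -0.24373
  P(3)·log₂(P(3)/Q(3)) = (7/24)·log₂((7/24)/(1/24)) = 0.81881

D_KL(P||Q) = -0.05619 - 0.24373 + 0.81881 = 0.51889 ≈ 0.5189 bits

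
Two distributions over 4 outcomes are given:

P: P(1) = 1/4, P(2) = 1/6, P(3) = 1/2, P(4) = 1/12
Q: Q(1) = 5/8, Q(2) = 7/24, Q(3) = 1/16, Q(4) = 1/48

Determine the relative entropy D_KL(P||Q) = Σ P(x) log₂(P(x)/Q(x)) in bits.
1.2016 bits

D_KL(P||Q) = Σ P(x) log₂(P(x)/Q(x))

Computing term by term:
  P(1)·log₂(P(1)/Q(1)) = (1/4)·log₂((1/4)/(5/8)) = -0.33048
  P(2)·log₂(P(2)/Q(2)) = (1/6)·log₂((1/6)/(7/24)) = -0.13456
  P(3)·log₂(P(3)/Q(3)) = (1/2)·log₂((1/2)/(1/16)) = 1.50000
  P(4)·log₂(P(4)/Q(4)) = (1/12)·log₂((1/12)/(1/48)) = 0.16667

D_KL(P||Q) = -0.33048 - 0.13456 + 1.50000 + 0.16667 = 1.20163 ≈ 1.2016 bits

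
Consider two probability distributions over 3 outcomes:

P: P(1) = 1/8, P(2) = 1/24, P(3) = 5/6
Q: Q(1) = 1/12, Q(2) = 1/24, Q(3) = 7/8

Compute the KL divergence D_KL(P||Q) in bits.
0.0145 bits

D_KL(P||Q) = Σ P(x) log₂(P(x)/Q(x))

Computing term by term:
  P(1)·log₂(P(1)/Q(1)) = (1/8)·log₂((1/8)/(1/12)) = 0.07312
  P(2)·log₂(P(2)/Q(2)) = (1/24)·log₂((1/24)/(1/24)) = 0.00000
  P(3)·log₂(P(3)/Q(3)) = (5/6)·log₂((5/6)/(7/8)) = -0.05866

D_KL(P||Q) = 0.07312 + 0.00000 - 0.05866 = 0.01446 ≈ 0.0145 bits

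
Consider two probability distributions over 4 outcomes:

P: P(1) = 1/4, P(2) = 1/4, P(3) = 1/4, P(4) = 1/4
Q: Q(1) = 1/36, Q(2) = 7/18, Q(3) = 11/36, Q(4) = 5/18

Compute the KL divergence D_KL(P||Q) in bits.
0.5227 bits

D_KL(P||Q) = Σ P(x) log₂(P(x)/Q(x))

Computing term by term:
  P(1)·log₂(P(1)/Q(1)) = (1/4)·log₂((1/4)/(1/36)) = 0.79248
  P(2)·log₂(P(2)/Q(2)) = (1/4)·log₂((1/4)/(7/18)) = -0.15936
  P(3)·log₂(P(3)/Q(3)) = (1/4)·log₂((1/4)/(11/36)) = -0.07238
  P(4)·log₂(P(4)/Q(4)) = (1/4)·log₂((1/4)/(5/18)) = -0.03800

D_KL(P||Q) = 0.79248 - 0.15936 - 0.07238 - 0.03800 = 0.52274 ≈ 0.5227 bits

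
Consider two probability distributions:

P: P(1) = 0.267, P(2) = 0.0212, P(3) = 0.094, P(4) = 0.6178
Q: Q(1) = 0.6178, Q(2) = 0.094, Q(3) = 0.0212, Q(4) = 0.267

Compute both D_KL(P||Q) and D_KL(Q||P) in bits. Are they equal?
D_KL(P||Q) = 0.5810 bits, D_KL(Q||P) = 0.5810 bits. Yes, in this case they are equal (although KL divergence is not symmetric in general).

D_KL(P||Q) = Σ P(x) log₂(P(x)/Q(x))

Computing term by term:
  P(1)·log₂(P(1)/Q(1)) = 0.267·log₂(0.267/0.6178) = -0.32315
  P(2)·log₂(P(2)/Q(2)) = 0.0212·log₂(0.0212/0.094) = -0.04555
  P(3)·log₂(P(3)/Q(3)) = 0.094·log₂(0.094/0.0212) = 0.20197
  P(4)·log₂(P(4)/Q(4)) = 0.6178·log₂(0.6178/0.267) = 0.74772

D_KL(P||Q) = -0.32315 - 0.04555 + 0.20197 + 0.74772 = 0.58099 ≈ 0.5810 bits

D_KL(Q||P) = Σ Q(x) log₂(Q(x)/P(x))

Computing term by term:
  Q(1)·log₂(Q(1)/P(1)) = 0.6178·log₂(0.6178/0.267) = 0.74772
  Q(2)·log₂(Q(2)/P(2)) = 0.094·log₂(0.094/0.0212) = 0.20197
  Q(3)·log₂(Q(3)/P(3)) = 0.0212·log₂(0.0212/0.094) = -0.04555
  Q(4)·log₂(Q(4)/P(4)) = 0.267·log₂(0.267/0.6178) = -0.32315

D_KL(Q||P) = 0.74772 + 0.20197 - 0.04555 - 0.32315 = 0.58099 ≈ 0.5810 bits

These ARE equal here. Q is P with outcomes relabeled (Q(1) = P(4), Q(2) = P(3), Q(3) = P(2), Q(4) = P(1)) by a relabeling that is its own inverse, so the two sums contain exactly the same terms in a different order. This is a special case — KL divergence is not symmetric in general: D_KL(P||Q) ≠ D_KL(Q||P) for most P, Q.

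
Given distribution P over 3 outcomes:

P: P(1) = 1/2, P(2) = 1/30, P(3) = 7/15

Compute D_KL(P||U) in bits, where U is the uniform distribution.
0.4083 bits

U(i) = 1/3 for all i

D_KL(P||U) = Σ P(x) log₂(P(x) / (1/3))
           = Σ P(x) log₂(P(x)) + log₂(3)
           = log₂(3) - H(P)

H(P) = -Σ P(x) log₂(P(x)):
  -P(1)·log₂(P(1)) = -(1/2)·log₂(1/2) = 0.50000
  -P(2)·log₂(P(2)) = -(1/30)·log₂(1/30) = 0.16356
  -P(3)·log₂(P(3)) = -(7/15)·log₂(7/15) = 0.51312
H(P) = 0.50000 + 0.16356 + 0.51312 = 1.17668 bits

log₂(3) = 1.58496 bits

D_KL(P||U) = 1.58496 - 1.17668 = 0.40828 ≈ 0.4083 bits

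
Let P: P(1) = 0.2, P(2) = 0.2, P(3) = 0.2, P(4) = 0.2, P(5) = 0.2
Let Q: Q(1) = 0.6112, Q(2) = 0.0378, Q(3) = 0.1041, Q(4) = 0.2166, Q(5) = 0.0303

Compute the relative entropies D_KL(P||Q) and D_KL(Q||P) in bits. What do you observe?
D_KL(P||Q) = 0.8683 bits, D_KL(Q||P) = 0.7385 bits. The two directions give different values (D_KL(P||Q) exceeds D_KL(Q||P) by 0.1298 bits): KL divergence is asymmetric.

D_KL(P||Q) = Σ P(x) log₂(P(x)/Q(x))

Computing term by term:
  P(1)·log₂(P(1)/Q(1)) = 0.2·log₂(0.2/0.6112) = -0.32233
  P(2)·log₂(P(2)/Q(2)) = 0.2·log₂(0.2/0.0378) = 0.48071
  P(3)·log₂(P(3)/Q(3)) = 0.2·log₂(0.2/0.1041) = 0.18841
  P(4)·log₂(P(4)/Q(4)) = 0.2·log₂(0.2/0.2166) = -0.02301
  P(5)·log₂(P(5)/Q(5)) = 0.2·log₂(0.2/0.0303) = 0.54452

D_KL(P||Q) = -0.32233 + 0.48071 + 0.18841 - 0.02301 + 0.54452 = 0.86830 ≈ 0.8683 bits

D_KL(Q||P) = Σ Q(x) log₂(Q(x)/P(x))

Computing term by term:
  Q(1)·log₂(Q(1)/P(1)) = 0.6112·log₂(0.6112/0.2) = 0.98504
  Q(2)·log₂(Q(2)/P(2)) = 0.0378·log₂(0.0378/0.2) = -0.09085
  Q(3)·log₂(Q(3)/P(3)) = 0.1041·log₂(0.1041/0.2) = -0.09807
  Q(4)·log₂(Q(4)/P(4)) = 0.2166·log₂(0.2166/0.2) = 0.02492
  Q(5)·log₂(Q(5)/P(5)) = 0.0303·log₂(0.0303/0.2) = -0.08250

D_KL(Q||P) = 0.98504 - 0.09085 - 0.09807 + 0.02492 - 0.08250 = 0.73854 ≈ 0.7385 bits

These are NOT equal (difference: 0.1298 bits). KL divergence is asymmetric: D_KL(P||Q) ≠ D_KL(Q||P) in general.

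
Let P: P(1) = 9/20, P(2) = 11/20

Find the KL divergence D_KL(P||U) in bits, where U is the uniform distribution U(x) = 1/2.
0.0072 bits

U(i) = 1/2 for all i

D_KL(P||U) = Σ P(x) log₂(P(x) / (1/2))
           = Σ P(x) log₂(P(x)) + log₂(2)
           = log₂(2) - H(P)

H(P) = -Σ P(x) log₂(P(x)):
  -P(1)·log₂(P(1)) = -(9/20)·log₂(9/20) = 0.51840
  -P(2)·log₂(P(2)) = -(11/20)·log₂(11/20) = 0.47437
H(P) = 0.51840 + 0.47437 = 0.99277 bits

log₂(2) = 1.00000 bits

D_KL(P||U) = 1.00000 - 0.99277 = 0.00723 ≈ 0.0072 bits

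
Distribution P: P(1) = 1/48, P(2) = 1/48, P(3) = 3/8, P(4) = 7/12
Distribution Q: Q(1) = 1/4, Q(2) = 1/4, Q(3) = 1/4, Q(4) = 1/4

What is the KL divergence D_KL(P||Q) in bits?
0.7830 bits

D_KL(P||Q) = Σ P(x) log₂(P(x)/Q(x))

Computing term by term:
  P(1)·log₂(P(1)/Q(1)) = (1/48)·log₂((1/48)/(1/4)) = -0.07469
  P(2)·log₂(P(2)/Q(2)) = (1/48)·log₂((1/48)/(1/4)) = -0.07469
  P(3)·log₂(P(3)/Q(3)) = (3/8)·log₂((3/8)/(1/4)) = 0.21936
  P(4)·log₂(P(4)/Q(4)) = (7/12)·log₂((7/12)/(1/4)) = 0.71306

D_KL(P||Q) = -0.07469 - 0.07469 + 0.21936 + 0.71306 = 0.78304 ≈ 0.7830 bits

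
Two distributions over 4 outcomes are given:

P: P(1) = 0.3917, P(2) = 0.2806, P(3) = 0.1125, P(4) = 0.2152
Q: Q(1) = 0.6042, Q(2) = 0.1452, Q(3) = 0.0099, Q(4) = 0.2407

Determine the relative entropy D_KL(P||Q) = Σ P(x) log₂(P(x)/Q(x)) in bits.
0.3815 bits

D_KL(P||Q) = Σ P(x) log₂(P(x)/Q(x))

Computing term by term:
  P(1)·log₂(P(1)/Q(1)) = 0.3917·log₂(0.3917/0.6042) = -0.24492
  P(2)·log₂(P(2)/Q(2)) = 0.2806·log₂(0.2806/0.1452) = 0.26670
  P(3)·log₂(P(3)/Q(3)) = 0.1125·log₂(0.1125/0.0099) = 0.39446
  P(4)·log₂(P(4)/Q(4)) = 0.2152·log₂(0.2152/0.2407) = -0.03477

D_KL(P||Q) = -0.24492 + 0.26670 + 0.39446 - 0.03477 = 0.38147 ≈ 0.3815 bits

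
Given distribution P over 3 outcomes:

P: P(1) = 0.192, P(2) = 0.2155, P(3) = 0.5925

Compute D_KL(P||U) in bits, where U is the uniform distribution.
0.2033 bits

U(i) = 1/3 for all i

D_KL(P||U) = Σ P(x) log₂(P(x) / (1/3))
           = Σ P(x) log₂(P(x)) + log₂(3)
           = log₂(3) - H(P)

H(P) = -Σ P(x) log₂(P(x)):
  -P(1)·log₂(P(1)) = -(0.192)·log₂(0.192) = 0.45712
  -P(2)·log₂(P(2)) = -(0.2155)·log₂(0.2155) = 0.47717
  -P(3)·log₂(P(3)) = -(0.5925)·log₂(0.5925) = 0.44740
H(P) = 0.45712 + 0.47717 + 0.44740 = 1.38169 bits

log₂(3) = 1.58496 bits

D_KL(P||U) = 1.58496 - 1.38169 = 0.20327 ≈ 0.2033 bits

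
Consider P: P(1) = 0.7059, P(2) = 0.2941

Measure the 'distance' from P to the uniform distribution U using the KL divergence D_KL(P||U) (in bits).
0.1260 bits

U(i) = 1/2 for all i

D_KL(P||U) = Σ P(x) log₂(P(x) / (1/2))
           = Σ P(x) log₂(P(x)) + log₂(2)
           = log₂(2) - H(P)

H(P) = -Σ P(x) log₂(P(x)):
  -P(1)·log₂(P(1)) = -(0.7059)·log₂(0.7059) = 0.35469
  -P(2)·log₂(P(2)) = -(0.2941)·log₂(0.2941) = 0.51927
H(P) = 0.35469 + 0.51927 = 0.87396 bits

log₂(2) = 1.00000 bits

D_KL(P||U) = 1.00000 - 0.87396 = 0.12604 ≈ 0.1260 bits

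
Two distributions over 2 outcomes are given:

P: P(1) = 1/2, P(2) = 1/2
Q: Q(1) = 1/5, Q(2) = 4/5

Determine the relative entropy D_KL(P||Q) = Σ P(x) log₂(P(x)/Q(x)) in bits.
0.3219 bits

D_KL(P||Q) = Σ P(x) log₂(P(x)/Q(x))

Computing term by term:
  P(1)·log₂(P(1)/Q(1)) = (1/2)·log₂((1/2)/(1/5)) = 0.66096
  P(2)·log₂(P(2)/Q(2)) = (1/2)·log₂((1/2)/(4/5)) = -0.33904

D_KL(P||Q) = 0.66096 - 0.33904 = 0.32192 ≈ 0.3219 bits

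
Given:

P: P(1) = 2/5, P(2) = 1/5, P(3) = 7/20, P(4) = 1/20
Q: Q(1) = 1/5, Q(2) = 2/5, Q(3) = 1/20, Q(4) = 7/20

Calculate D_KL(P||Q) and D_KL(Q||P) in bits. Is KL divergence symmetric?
D_KL(P||Q) = 1.0422 bits, D_KL(Q||P) = 1.0422 bits. The two values coincide for this particular pair, but no — KL divergence is not symmetric in general.

D_KL(P||Q) = Σ P(x) log₂(P(x)/Q(x))

Computing term by term:
  P(1)·log₂(P(1)/Q(1)) = (2/5)·log₂((2/5)/(1/5)) = 0.40000
  P(2)·log₂(P(2)/Q(2)) = (1/5)·log₂((1/5)/(2/5)) = -0.20000
  P(3)·log₂(P(3)/Q(3)) = (7/20)·log₂((7/20)/(1/20)) = 0.98257
  P(4)·log₂(P(4)/Q(4)) = (1/20)·log₂((1/20)/(7/20)) = -0.14037

D_KL(P||Q) = 0.40000 - 0.20000 + 0.98257 - 0.14037 = 1.04220 ≈ 1.0422 bits

D_KL(Q||P) = Σ Q(x) log₂(Q(x)/P(x))

Computing term by term:
  Q(1)·log₂(Q(1)/P(1)) = (1/5)·log₂((1/5)/(2/5)) = -0.20000
  Q(2)·log₂(Q(2)/P(2)) = (2/5)·log₂((2/5)/(1/5)) = 0.40000
  Q(3)·log₂(Q(3)/P(3)) = (1/20)·log₂((1/20)/(7/20)) = -0.14037
  Q(4)·log₂(Q(4)/P(4)) = (7/20)·log₂((7/20)/(1/20)) = 0.98257

D_KL(Q||P) = -0.20000 + 0.40000 - 0.14037 + 0.98257 = 1.04220 ≈ 1.0422 bits

These ARE equal here. Q is P with outcomes relabeled (Q(1) = P(2), Q(2) = P(1), Q(3) = P(4), Q(4) = P(3)) by a relabeling that is its own inverse, so the two sums contain exactly the same terms in a different order. This is a special case — KL divergence is not symmetric in general: D_KL(P||Q) ≠ D_KL(Q||P) for most P, Q.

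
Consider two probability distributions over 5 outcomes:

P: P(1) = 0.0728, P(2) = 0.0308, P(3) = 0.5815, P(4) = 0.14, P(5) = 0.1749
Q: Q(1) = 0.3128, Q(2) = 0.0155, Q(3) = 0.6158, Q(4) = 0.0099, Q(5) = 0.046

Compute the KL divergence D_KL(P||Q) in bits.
0.7014 bits

D_KL(P||Q) = Σ P(x) log₂(P(x)/Q(x))

Computing term by term:
  P(1)·log₂(P(1)/Q(1)) = 0.0728·log₂(0.0728/0.3128) = -0.15312
  P(2)·log₂(P(2)/Q(2)) = 0.0308·log₂(0.0308/0.0155) = 0.03051
  P(3)·log₂(P(3)/Q(3)) = 0.5815·log₂(0.5815/0.6158) = -0.04808
  P(4)·log₂(P(4)/Q(4)) = 0.14·log₂(0.14/0.0099) = 0.53506
  P(5)·log₂(P(5)/Q(5)) = 0.1749·log₂(0.1749/0.046) = 0.33700

D_KL(P||Q) = -0.15312 + 0.03051 - 0.04808 + 0.53506 + 0.33700 = 0.70137 ≈ 0.7014 bits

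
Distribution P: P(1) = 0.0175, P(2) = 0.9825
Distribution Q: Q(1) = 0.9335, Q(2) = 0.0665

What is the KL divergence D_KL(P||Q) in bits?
3.7166 bits

D_KL(P||Q) = Σ P(x) log₂(P(x)/Q(x))

Computing term by term:
  P(1)·log₂(P(1)/Q(1)) = 0.0175·log₂(0.0175/0.9335) = -0.10040
  P(2)·log₂(P(2)/Q(2)) = 0.9825·log₂(0.9825/0.0665) = 3.81704

D_KL(P||Q) = -0.10040 + 3.81704 = 3.71664 ≈ 3.7166 bits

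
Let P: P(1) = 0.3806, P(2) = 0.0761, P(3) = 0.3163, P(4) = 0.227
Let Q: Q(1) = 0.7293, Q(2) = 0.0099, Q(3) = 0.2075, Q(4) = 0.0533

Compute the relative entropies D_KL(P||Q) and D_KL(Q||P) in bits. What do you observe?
D_KL(P||Q) = 0.5337 bits, D_KL(Q||P) = 0.4175 bits. The two directions give different values (D_KL(P||Q) exceeds D_KL(Q||P) by 0.1162 bits): KL divergence is asymmetric.

D_KL(P||Q) = Σ P(x) log₂(P(x)/Q(x))

Computing term by term:
  P(1)·log₂(P(1)/Q(1)) = 0.3806·log₂(0.3806/0.7293) = -0.35709
  P(2)·log₂(P(2)/Q(2)) = 0.0761·log₂(0.0761/0.0099) = 0.22392
  P(3)·log₂(P(3)/Q(3)) = 0.3163·log₂(0.3163/0.2075) = 0.19237
  P(4)·log₂(P(4)/Q(4)) = 0.227·log₂(0.227/0.0533) = 0.47454

D_KL(P||Q) = -0.35709 + 0.22392 + 0.19237 + 0.47454 = 0.53374 ≈ 0.5337 bits

D_KL(Q||P) = Σ Q(x) log₂(Q(x)/P(x))

Computing term by term:
  Q(1)·log₂(Q(1)/P(1)) = 0.7293·log₂(0.7293/0.3806) = 0.68426
  Q(2)·log₂(Q(2)/P(2)) = 0.0099·log₂(0.0099/0.0761) = -0.02913
  Q(3)·log₂(Q(3)/P(3)) = 0.2075·log₂(0.2075/0.3163) = -0.12620
  Q(4)·log₂(Q(4)/P(4)) = 0.0533·log₂(0.0533/0.227) = -0.11142

D_KL(Q||P) = 0.68426 - 0.02913 - 0.12620 - 0.11142 = 0.41751 ≈ 0.4175 bits

These are NOT equal (difference: 0.1162 bits). KL divergence is asymmetric: D_KL(P||Q) ≠ D_KL(Q||P) in general.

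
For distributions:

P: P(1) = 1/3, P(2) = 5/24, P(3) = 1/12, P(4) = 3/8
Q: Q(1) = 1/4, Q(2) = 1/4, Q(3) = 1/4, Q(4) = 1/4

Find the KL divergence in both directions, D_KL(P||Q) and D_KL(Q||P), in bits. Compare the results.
D_KL(P||Q) = 0.1708 bits, D_KL(Q||P) = 0.2120 bits. D_KL(Q||P) is larger than D_KL(P||Q) by 0.0412 bits; the two directions differ.

D_KL(P||Q) = Σ P(x) log₂(P(x)/Q(x))

Computing term by term:
  P(1)·log₂(P(1)/Q(1)) = (1/3)·log₂((1/3)/(1/4)) = 0.13835
  P(2)·log₂(P(2)/Q(2)) = (5/24)·log₂((5/24)/(1/4)) = -0.05480
  P(3)·log₂(P(3)/Q(3)) = (1/12)·log₂((1/12)/(1/4)) = -0.13208
  P(4)·log₂(P(4)/Q(4)) = (3/8)·log₂((3/8)/(1/4)) = 0.21936

D_KL(P||Q) = 0.13835 - 0.05480 - 0.13208 + 0.21936 = 0.17083 ≈ 0.1708 bits

D_KL(Q||P) = Σ Q(x) log₂(Q(x)/P(x))

Computing term by term:
  Q(1)·log₂(Q(1)/P(1)) = (1/4)·log₂((1/4)/(1/3)) = -0.10376
  Q(2)·log₂(Q(2)/P(2)) = (1/4)·log₂((1/4)/(5/24)) = 0.06576
  Q(3)·log₂(Q(3)/P(3)) = (1/4)·log₂((1/4)/(1/12)) = 0.39624
  Q(4)·log₂(Q(4)/P(4)) = (1/4)·log₂((1/4)/(3/8)) = -0.14624

D_KL(Q||P) = -0.10376 + 0.06576 + 0.39624 - 0.14624 = 0.21200 ≈ 0.2120 bits

These are NOT equal (difference: 0.0412 bits). KL divergence is asymmetric: D_KL(P||Q) ≠ D_KL(Q||P) in general.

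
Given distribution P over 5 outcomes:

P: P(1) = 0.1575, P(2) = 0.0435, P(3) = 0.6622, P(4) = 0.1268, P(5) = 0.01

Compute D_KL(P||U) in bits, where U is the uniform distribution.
0.8672 bits

U(i) = 1/5 for all i

D_KL(P||U) = Σ P(x) log₂(P(x) / (1/5))
           = Σ P(x) log₂(P(x)) + log₂(5)
           = log₂(5) - H(P)

H(P) = -Σ P(x) log₂(P(x)):
  -P(1)·log₂(P(1)) = -(0.1575)·log₂(0.1575) = 0.41999
  -P(2)·log₂(P(2)) = -(0.0435)·log₂(0.0435) = 0.19674
  -P(3)·log₂(P(3)) = -(0.6622)·log₂(0.6622) = 0.39378
  -P(4)·log₂(P(4)) = -(0.1268)·log₂(0.1268) = 0.37778
  -P(5)·log₂(P(5)) = -(0.01)·log₂(0.01) = 0.06644
H(P) = 0.41999 + 0.19674 + 0.39378 + 0.37778 + 0.06644 = 1.45473 bits

log₂(5) = 2.32193 bits

D_KL(P||U) = 2.32193 - 1.45473 = 0.86720 ≈ 0.8672 bits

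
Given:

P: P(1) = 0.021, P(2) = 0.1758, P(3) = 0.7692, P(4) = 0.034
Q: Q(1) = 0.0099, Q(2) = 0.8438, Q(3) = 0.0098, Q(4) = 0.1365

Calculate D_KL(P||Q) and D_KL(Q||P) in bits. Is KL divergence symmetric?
D_KL(P||Q) = 4.3985 bits, D_KL(Q||P) = 2.1108 bits. No, KL divergence is not symmetric.

D_KL(P||Q) = Σ P(x) log₂(P(x)/Q(x))

Computing term by term:
  P(1)·log₂(P(1)/Q(1)) = 0.021·log₂(0.021/0.0099) = 0.02278
  P(2)·log₂(P(2)/Q(2)) = 0.1758·log₂(0.1758/0.8438) = -0.39783
  P(3)·log₂(P(3)/Q(3)) = 0.7692·log₂(0.7692/0.0098) = 4.84168
  P(4)·log₂(P(4)/Q(4)) = 0.034·log₂(0.034/0.1365) = -0.06818

D_KL(P||Q) = 0.02278 - 0.39783 + 4.84168 - 0.06818 = 4.39845 ≈ 4.3985 bits

D_KL(Q||P) = Σ Q(x) log₂(Q(x)/P(x))

Computing term by term:
  Q(1)·log₂(Q(1)/P(1)) = 0.0099·log₂(0.0099/0.021) = -0.01074
  Q(2)·log₂(Q(2)/P(2)) = 0.8438·log₂(0.8438/0.1758) = 1.90949
  Q(3)·log₂(Q(3)/P(3)) = 0.0098·log₂(0.0098/0.7692) = -0.06169
  Q(4)·log₂(Q(4)/P(4)) = 0.1365·log₂(0.1365/0.034) = 0.27372

D_KL(Q||P) = -0.01074 + 1.90949 - 0.06169 + 0.27372 = 2.11078 ≈ 2.1108 bits

These are NOT equal (difference: 2.2877 bits). KL divergence is asymmetric: D_KL(P||Q) ≠ D_KL(Q||P) in general.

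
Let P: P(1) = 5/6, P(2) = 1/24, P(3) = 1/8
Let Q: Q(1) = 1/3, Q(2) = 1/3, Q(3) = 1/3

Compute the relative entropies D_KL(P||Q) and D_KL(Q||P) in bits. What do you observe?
D_KL(P||Q) = 0.7997 bits, D_KL(Q||P) = 1.0310 bits. The two directions give different values (D_KL(Q||P) exceeds D_KL(P||Q) by 0.2313 bits): KL divergence is asymmetric.

D_KL(P||Q) = Σ P(x) log₂(P(x)/Q(x))

Computing term by term:
  P(1)·log₂(P(1)/Q(1)) = (5/6)·log₂((5/6)/(1/3)) = 1.10161
  P(2)·log₂(P(2)/Q(2)) = (1/24)·log₂((1/24)/(1/3)) = -0.12500
  P(3)·log₂(P(3)/Q(3)) = (1/8)·log₂((1/8)/(1/3)) = -0.17688

D_KL(P||Q) = 1.10161 - 0.12500 - 0.17688 = 0.79973 ≈ 0.7997 bits

D_KL(Q||P) = Σ Q(x) log₂(Q(x)/P(x))

Computing term by term:
  Q(1)·log₂(Q(1)/P(1)) = (1/3)·log₂((1/3)/(5/6)) = -0.44064
  Q(2)·log₂(Q(2)/P(2)) = (1/3)·log₂((1/3)/(1/24)) = 1.00000
  Q(3)·log₂(Q(3)/P(3)) = (1/3)·log₂((1/3)/(1/8)) = 0.47168

D_KL(Q||P) = -0.44064 + 1.00000 + 0.47168 = 1.03104 ≈ 1.0310 bits

These are NOT equal (difference: 0.2313 bits). KL divergence is asymmetric: D_KL(P||Q) ≠ D_KL(Q||P) in general.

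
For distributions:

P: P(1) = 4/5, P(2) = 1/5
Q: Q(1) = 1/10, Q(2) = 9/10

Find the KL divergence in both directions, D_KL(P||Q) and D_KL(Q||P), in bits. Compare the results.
D_KL(P||Q) = 1.9660 bits, D_KL(Q||P) = 1.6529 bits. D_KL(P||Q) is larger than D_KL(Q||P) by 0.3131 bits; the two directions differ.

D_KL(P||Q) = Σ P(x) log₂(P(x)/Q(x))

Computing term by term:
  P(1)·log₂(P(1)/Q(1)) = (4/5)·log₂((4/5)/(1/10)) = 2.40000
  P(2)·log₂(P(2)/Q(2)) = (1/5)·log₂((1/5)/(9/10)) = -0.43399

D_KL(P||Q) = 2.40000 - 0.43399 = 1.96601 ≈ 1.9660 bits

D_KL(Q||P) = Σ Q(x) log₂(Q(x)/P(x))

Computing term by term:
  Q(1)·log₂(Q(1)/P(1)) = (1/10)·log₂((1/10)/(4/5)) = -0.30000
  Q(2)·log₂(Q(2)/P(2)) = (9/10)·log₂((9/10)/(1/5)) = 1.95293

D_KL(Q||P) = -0.30000 + 1.95293 = 1.65293 ≈ 1.6529 bits

These are NOT equal (difference: 0.3131 bits). KL divergence is asymmetric: D_KL(P||Q) ≠ D_KL(Q||P) in general.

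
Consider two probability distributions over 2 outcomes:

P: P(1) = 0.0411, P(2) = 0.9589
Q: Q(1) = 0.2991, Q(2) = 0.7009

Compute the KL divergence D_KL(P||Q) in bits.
0.3159 bits

D_KL(P||Q) = Σ P(x) log₂(P(x)/Q(x))

Computing term by term:
  P(1)·log₂(P(1)/Q(1)) = 0.0411·log₂(0.0411/0.2991) = -0.11769
  P(2)·log₂(P(2)/Q(2)) = 0.9589·log₂(0.9589/0.7009) = 0.43359

D_KL(P||Q) = -0.11769 + 0.43359 = 0.31590 ≈ 0.3159 bits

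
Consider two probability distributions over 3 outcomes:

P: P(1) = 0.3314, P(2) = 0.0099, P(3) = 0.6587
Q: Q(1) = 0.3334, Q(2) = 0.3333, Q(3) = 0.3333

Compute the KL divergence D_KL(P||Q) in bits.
0.5943 bits

D_KL(P||Q) = Σ P(x) log₂(P(x)/Q(x))

Computing term by term:
  P(1)·log₂(P(1)/Q(1)) = 0.3314·log₂(0.3314/0.3334) = -0.00288
  P(2)·log₂(P(2)/Q(2)) = 0.0099·log₂(0.0099/0.3333) = -0.05023
  P(3)·log₂(P(3)/Q(3)) = 0.6587·log₂(0.6587/0.3333) = 0.64737

D_KL(P||Q) = -0.00288 - 0.05023 + 0.64737 = 0.59426 ≈ 0.5943 bits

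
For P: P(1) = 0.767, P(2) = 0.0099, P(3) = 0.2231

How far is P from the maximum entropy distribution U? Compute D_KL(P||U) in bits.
0.7427 bits

U(i) = 1/3 for all i

D_KL(P||U) = Σ P(x) log₂(P(x) / (1/3))
           = Σ P(x) log₂(P(x)) + log₂(3)
           = log₂(3) - H(P)

H(P) = -Σ P(x) log₂(P(x)):
  -P(1)·log₂(P(1)) = -(0.767)·log₂(0.767) = 0.29353
  -P(2)·log₂(P(2)) = -(0.0099)·log₂(0.0099) = 0.06592
  -P(3)·log₂(P(3)) = -(0.2231)·log₂(0.2231) = 0.48284
H(P) = 0.29353 + 0.06592 + 0.48284 = 0.84229 bits

log₂(3) = 1.58496 bits

D_KL(P||U) = 1.58496 - 0.84229 = 0.74267 ≈ 0.7427 bits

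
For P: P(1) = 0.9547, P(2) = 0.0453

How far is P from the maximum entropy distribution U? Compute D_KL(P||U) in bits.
0.7339 bits

U(i) = 1/2 for all i

D_KL(P||U) = Σ P(x) log₂(P(x) / (1/2))
           = Σ P(x) log₂(P(x)) + log₂(2)
           = log₂(2) - H(P)

H(P) = -Σ P(x) log₂(P(x)):
  -P(1)·log₂(P(1)) = -(0.9547)·log₂(0.9547) = 0.06385
  -P(2)·log₂(P(2)) = -(0.0453)·log₂(0.0453) = 0.20223
H(P) = 0.06385 + 0.20223 = 0.26608 bits

log₂(2) = 1.00000 bits

D_KL(P||U) = 1.00000 - 0.26608 = 0.73392 ≈ 0.7339 bits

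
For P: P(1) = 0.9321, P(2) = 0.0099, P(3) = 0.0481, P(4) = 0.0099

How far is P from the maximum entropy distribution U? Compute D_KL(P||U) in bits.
1.5630 bits

U(i) = 1/4 for all i

D_KL(P||U) = Σ P(x) log₂(P(x) / (1/4))
           = Σ P(x) log₂(P(x)) + log₂(4)
           = log₂(4) - H(P)

H(P) = -Σ P(x) log₂(P(x)):
  -P(1)·log₂(P(1)) = -(0.9321)·log₂(0.9321) = 0.09456
  -P(2)·log₂(P(2)) = -(0.0099)·log₂(0.0099) = 0.06592
  -P(3)·log₂(P(3)) = -(0.0481)·log₂(0.0481) = 0.21057
  -P(4)·log₂(P(4)) = -(0.0099)·log₂(0.0099) = 0.06592
H(P) = 0.09456 + 0.06592 + 0.21057 + 0.06592 = 0.43697 bits

log₂(4) = 2.00000 bits

D_KL(P||U) = 2.00000 - 0.43697 = 1.56303 ≈ 1.5630 bits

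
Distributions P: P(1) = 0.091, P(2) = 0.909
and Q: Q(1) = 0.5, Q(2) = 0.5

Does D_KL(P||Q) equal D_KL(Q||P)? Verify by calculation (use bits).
D_KL(P||Q) = 0.5602 bits, D_KL(Q||P) = 0.7978 bits. No — D_KL(P||Q) ≠ D_KL(Q||P) for this pair.

D_KL(P||Q) = Σ P(x) log₂(P(x)/Q(x))

Computing term by term:
  P(1)·log₂(P(1)/Q(1)) = 0.091·log₂(0.091/0.5) = -0.22368
  P(2)·log₂(P(2)/Q(2)) = 0.909·log₂(0.909/0.5) = 0.78388

D_KL(P||Q) = -0.22368 + 0.78388 = 0.56020 ≈ 0.5602 bits

D_KL(Q||P) = Σ Q(x) log₂(Q(x)/P(x))

Computing term by term:
  Q(1)·log₂(Q(1)/P(1)) = 0.5·log₂(0.5/0.091) = 1.22899
  Q(2)·log₂(Q(2)/P(2)) = 0.5·log₂(0.5/0.909) = -0.43118

D_KL(Q||P) = 1.22899 - 0.43118 = 0.79781 ≈ 0.7978 bits

These are NOT equal (difference: 0.2376 bits). KL divergence is asymmetric: D_KL(P||Q) ≠ D_KL(Q||P) in general.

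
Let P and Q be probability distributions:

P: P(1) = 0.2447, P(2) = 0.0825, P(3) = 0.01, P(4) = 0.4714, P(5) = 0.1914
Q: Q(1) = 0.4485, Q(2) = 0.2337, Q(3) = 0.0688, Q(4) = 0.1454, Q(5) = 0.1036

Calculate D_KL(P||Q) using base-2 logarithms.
0.6038 bits

D_KL(P||Q) = Σ P(x) log₂(P(x)/Q(x))

Computing term by term:
  P(1)·log₂(P(1)/Q(1)) = 0.2447·log₂(0.2447/0.4485) = -0.21389
  P(2)·log₂(P(2)/Q(2)) = 0.0825·log₂(0.0825/0.2337) = -0.12393
  P(3)·log₂(P(3)/Q(3)) = 0.01·log₂(0.01/0.0688) = -0.02782
  P(4)·log₂(P(4)/Q(4)) = 0.4714·log₂(0.4714/0.1454) = 0.79993
  P(5)·log₂(P(5)/Q(5)) = 0.1914·log₂(0.1914/0.1036) = 0.16950

D_KL(P||Q) = -0.21389 - 0.12393 - 0.02782 + 0.79993 + 0.16950 = 0.60379 ≈ 0.6038 bits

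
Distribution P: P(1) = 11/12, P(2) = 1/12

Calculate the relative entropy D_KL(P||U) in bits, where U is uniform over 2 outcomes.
0.5862 bits

U(i) = 1/2 for all i

D_KL(P||U) = Σ P(x) log₂(P(x) / (1/2))
           = Σ P(x) log₂(P(x)) + log₂(2)
           = log₂(2) - H(P)

H(P) = -Σ P(x) log₂(P(x)):
  -P(1)·log₂(P(1)) = -(11/12)·log₂(11/12) = 0.11507
  -P(2)·log₂(P(2)) = -(1/12)·log₂(1/12) = 0.29875
H(P) = 0.11507 + 0.29875 = 0.41382 bits

log₂(2) = 1.00000 bits

D_KL(P||U) = 1.00000 - 0.41382 = 0.58618 ≈ 0.5862 bits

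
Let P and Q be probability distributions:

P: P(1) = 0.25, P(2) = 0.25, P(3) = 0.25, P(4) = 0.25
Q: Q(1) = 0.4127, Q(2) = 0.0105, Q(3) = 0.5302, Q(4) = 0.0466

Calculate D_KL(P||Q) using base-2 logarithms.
1.2973 bits

D_KL(P||Q) = Σ P(x) log₂(P(x)/Q(x))

Computing term by term:
  P(1)·log₂(P(1)/Q(1)) = 0.25·log₂(0.25/0.4127) = -0.18079
  P(2)·log₂(P(2)/Q(2)) = 0.25·log₂(0.25/0.0105) = 1.14337
  P(3)·log₂(P(3)/Q(3)) = 0.25·log₂(0.25/0.5302) = -0.27115
  P(4)·log₂(P(4)/Q(4)) = 0.25·log₂(0.25/0.0466) = 0.60588

D_KL(P||Q) = -0.18079 + 1.14337 - 0.27115 + 0.60588 = 1.29731 ≈ 1.2973 bits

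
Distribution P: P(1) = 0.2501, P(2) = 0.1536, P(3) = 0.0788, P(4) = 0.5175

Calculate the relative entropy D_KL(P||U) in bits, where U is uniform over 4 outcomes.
0.3041 bits

U(i) = 1/4 for all i

D_KL(P||U) = Σ P(x) log₂(P(x) / (1/4))
           = Σ P(x) log₂(P(x)) + log₂(4)
           = log₂(4) - H(P)

H(P) = -Σ P(x) log₂(P(x)):
  -P(1)·log₂(P(1)) = -(0.2501)·log₂(0.2501) = 0.50006
  -P(2)·log₂(P(2)) = -(0.1536)·log₂(0.1536) = 0.41514
  -P(3)·log₂(P(3)) = -(0.0788)·log₂(0.0788) = 0.28885
  -P(4)·log₂(P(4)) = -(0.5175)·log₂(0.5175) = 0.49182
H(P) = 0.50006 + 0.41514 + 0.28885 + 0.49182 = 1.69587 bits

log₂(4) = 2.00000 bits

D_KL(P||U) = 2.00000 - 1.69587 = 0.30413 ≈ 0.3041 bits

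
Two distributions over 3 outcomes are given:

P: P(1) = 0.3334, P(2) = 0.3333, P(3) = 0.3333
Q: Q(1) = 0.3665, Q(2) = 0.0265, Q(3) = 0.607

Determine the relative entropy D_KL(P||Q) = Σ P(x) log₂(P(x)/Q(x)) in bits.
0.8837 bits

D_KL(P||Q) = Σ P(x) log₂(P(x)/Q(x))

Computing term by term:
  P(1)·log₂(P(1)/Q(1)) = 0.3334·log₂(0.3334/0.3665) = -0.04553
  P(2)·log₂(P(2)/Q(2)) = 0.3333·log₂(0.3333/0.0265) = 1.21746
  P(3)·log₂(P(3)/Q(3)) = 0.3333·log₂(0.3333/0.607) = -0.28826

D_KL(P||Q) = -0.04553 + 1.21746 - 0.28826 = 0.88367 ≈ 0.8837 bits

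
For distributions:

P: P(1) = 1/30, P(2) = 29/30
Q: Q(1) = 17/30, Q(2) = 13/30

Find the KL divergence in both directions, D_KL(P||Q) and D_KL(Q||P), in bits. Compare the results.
D_KL(P||Q) = 0.9827 bits, D_KL(Q||P) = 1.8146 bits. D_KL(Q||P) is larger than D_KL(P||Q) by 0.8319 bits; the two directions differ.

D_KL(P||Q) = Σ P(x) log₂(P(x)/Q(x))

Computing term by term:
  P(1)·log₂(P(1)/Q(1)) = (1/30)·log₂((1/30)/(17/30)) = -0.13625
  P(2)·log₂(P(2)/Q(2)) = (29/30)·log₂((29/30)/(13/30)) = 1.11896

D_KL(P||Q) = -0.13625 + 1.11896 = 0.98271 ≈ 0.9827 bits

D_KL(Q||P) = Σ Q(x) log₂(Q(x)/P(x))

Computing term by term:
  Q(1)·log₂(Q(1)/P(1)) = (17/30)·log₂((17/30)/(1/30)) = 2.31623
  Q(2)·log₂(Q(2)/P(2)) = (13/30)·log₂((13/30)/(29/30)) = -0.50160

D_KL(Q||P) = 2.31623 - 0.50160 = 1.81463 ≈ 1.8146 bits

These are NOT equal (difference: 0.8319 bits). KL divergence is asymmetric: D_KL(P||Q) ≠ D_KL(Q||P) in general.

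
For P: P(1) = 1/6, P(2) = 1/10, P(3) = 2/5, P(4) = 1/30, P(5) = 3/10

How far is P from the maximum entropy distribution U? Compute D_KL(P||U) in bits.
0.3455 bits

U(i) = 1/5 for all i

D_KL(P||U) = Σ P(x) log₂(P(x) / (1/5))
           = Σ P(x) log₂(P(x)) + log₂(5)
           = log₂(5) - H(P)

H(P) = -Σ P(x) log₂(P(x)):
  -P(1)·log₂(P(1)) = -(1/6)·log₂(1/6) = 0.43083
  -P(2)·log₂(P(2)) = -(1/10)·log₂(1/10) = 0.33219
  -P(3)·log₂(P(3)) = -(2/5)·log₂(2/5) = 0.52877
  -P(4)·log₂(P(4)) = -(1/30)·log₂(1/30) = 0.16356
  -P(5)·log₂(P(5)) = -(3/10)·log₂(3/10) = 0.52109
H(P) = 0.43083 + 0.33219 + 0.52877 + 0.16356 + 0.52109 = 1.97644 bits

log₂(5) = 2.32193 bits

D_KL(P||U) = 2.32193 - 1.97644 = 0.34549 ≈ 0.3455 bits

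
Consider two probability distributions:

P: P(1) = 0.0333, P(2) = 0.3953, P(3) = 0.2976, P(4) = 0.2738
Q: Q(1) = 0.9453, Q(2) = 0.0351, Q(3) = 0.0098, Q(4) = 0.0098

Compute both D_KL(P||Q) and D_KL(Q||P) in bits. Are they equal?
D_KL(P||Q) = 4.0011 bits, D_KL(Q||P) = 4.3452 bits. No, they are not equal.

D_KL(P||Q) = Σ P(x) log₂(P(x)/Q(x))

Computing term by term:
  P(1)·log₂(P(1)/Q(1)) = 0.0333·log₂(0.0333/0.9453) = -0.16075
  P(2)·log₂(P(2)/Q(2)) = 0.3953·log₂(0.3953/0.0351) = 1.38094
  P(3)·log₂(P(3)/Q(3)) = 0.2976·log₂(0.2976/0.0098) = 1.46552
  P(4)·log₂(P(4)/Q(4)) = 0.2738·log₂(0.2738/0.0098) = 1.31539

D_KL(P||Q) = -0.16075 + 1.38094 + 1.46552 + 1.31539 = 4.00110 ≈ 4.0011 bits

D_KL(Q||P) = Σ Q(x) log₂(Q(x)/P(x))

Computing term by term:
  Q(1)·log₂(Q(1)/P(1)) = 0.9453·log₂(0.9453/0.0333) = 4.56313
  Q(2)·log₂(Q(2)/P(2)) = 0.0351·log₂(0.0351/0.3953) = -0.12262
  Q(3)·log₂(Q(3)/P(3)) = 0.0098·log₂(0.0098/0.2976) = -0.04826
  Q(4)·log₂(Q(4)/P(4)) = 0.0098·log₂(0.0098/0.2738) = -0.04708

D_KL(Q||P) = 4.56313 - 0.12262 - 0.04826 - 0.04708 = 4.34517 ≈ 4.3452 bits

These are NOT equal (difference: 0.3441 bits). KL divergence is asymmetric: D_KL(P||Q) ≠ D_KL(Q||P) in general.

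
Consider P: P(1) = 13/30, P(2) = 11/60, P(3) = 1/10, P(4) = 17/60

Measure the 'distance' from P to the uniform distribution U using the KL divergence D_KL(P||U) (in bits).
0.1808 bits

U(i) = 1/4 for all i

D_KL(P||U) = Σ P(x) log₂(P(x) / (1/4))
           = Σ P(x) log₂(P(x)) + log₂(4)
           = log₂(4) - H(P)

H(P) = -Σ P(x) log₂(P(x)):
  -P(1)·log₂(P(1)) = -(13/30)·log₂(13/30) = 0.52280
  -P(2)·log₂(P(2)) = -(11/60)·log₂(11/60) = 0.44870
  -P(3)·log₂(P(3)) = -(1/10)·log₂(1/10) = 0.33219
  -P(4)·log₂(P(4)) = -(17/60)·log₂(17/60) = 0.51550
H(P) = 0.52280 + 0.44870 + 0.33219 + 0.51550 = 1.81919 bits

log₂(4) = 2.00000 bits

D_KL(P||U) = 2.00000 - 1.81919 = 0.18081 ≈ 0.1808 bits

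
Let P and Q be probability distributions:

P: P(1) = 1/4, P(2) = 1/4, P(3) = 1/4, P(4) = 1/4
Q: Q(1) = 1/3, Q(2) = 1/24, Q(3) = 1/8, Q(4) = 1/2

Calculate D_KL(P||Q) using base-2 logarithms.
0.5425 bits

D_KL(P||Q) = Σ P(x) log₂(P(x)/Q(x))

Computing term by term:
  P(1)·log₂(P(1)/Q(1)) = (1/4)·log₂((1/4)/(1/3)) = -0.10376
  P(2)·log₂(P(2)/Q(2)) = (1/4)·log₂((1/4)/(1/24)) = 0.64624
  P(3)·log₂(P(3)/Q(3)) = (1/4)·log₂((1/4)/(1/8)) = 0.25000
  P(4)·log₂(P(4)/Q(4)) = (1/4)·log₂((1/4)/(1/2)) = -0.25000

D_KL(P||Q) = -0.10376 + 0.64624 + 0.25000 - 0.25000 = 0.54248 ≈ 0.5425 bits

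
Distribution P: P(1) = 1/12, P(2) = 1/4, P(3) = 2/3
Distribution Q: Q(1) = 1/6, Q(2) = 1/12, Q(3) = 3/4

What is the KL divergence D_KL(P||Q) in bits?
0.1996 bits

D_KL(P||Q) = Σ P(x) log₂(P(x)/Q(x))

Computing term by term:
  P(1)·log₂(P(1)/Q(1)) = (1/12)·log₂((1/12)/(1/6)) = -0.08333
  P(2)·log₂(P(2)/Q(2)) = (1/4)·log₂((1/4)/(1/12)) = 0.39624
  P(3)·log₂(P(3)/Q(3)) = (2/3)·log₂((2/3)/(3/4)) = -0.11328

D_KL(P||Q) = -0.08333 + 0.39624 - 0.11328 = 0.19963 ≈ 0.1996 bits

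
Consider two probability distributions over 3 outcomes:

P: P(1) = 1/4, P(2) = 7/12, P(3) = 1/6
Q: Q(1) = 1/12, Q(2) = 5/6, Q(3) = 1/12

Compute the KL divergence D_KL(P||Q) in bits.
0.2627 bits

D_KL(P||Q) = Σ P(x) log₂(P(x)/Q(x))

Computing term by term:
  P(1)·log₂(P(1)/Q(1)) = (1/4)·log₂((1/4)/(1/12)) = 0.39624
  P(2)·log₂(P(2)/Q(2)) = (7/12)·log₂((7/12)/(5/6)) = -0.30017
  P(3)·log₂(P(3)/Q(3)) = (1/6)·log₂((1/6)/(1/12)) = 0.16667

D_KL(P||Q) = 0.39624 - 0.30017 + 0.16667 = 0.26274 ≈ 0.2627 bits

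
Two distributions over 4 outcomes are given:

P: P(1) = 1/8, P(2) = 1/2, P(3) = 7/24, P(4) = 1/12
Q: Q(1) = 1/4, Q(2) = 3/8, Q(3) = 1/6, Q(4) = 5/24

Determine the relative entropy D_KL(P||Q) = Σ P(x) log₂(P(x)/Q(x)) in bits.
0.2078 bits

D_KL(P||Q) = Σ P(x) log₂(P(x)/Q(x))

Computing term by term:
  P(1)·log₂(P(1)/Q(1)) = (1/8)·log₂((1/8)/(1/4)) = -0.12500
  P(2)·log₂(P(2)/Q(2)) = (1/2)·log₂((1/2)/(3/8)) = 0.20752
  P(3)·log₂(P(3)/Q(3)) = (7/24)·log₂((7/24)/(1/6)) = 0.23548
  P(4)·log₂(P(4)/Q(4)) = (1/12)·log₂((1/12)/(5/24)) = -0.11016

D_KL(P||Q) = -0.12500 + 0.20752 + 0.23548 - 0.11016 = 0.20784 ≈ 0.2078 bits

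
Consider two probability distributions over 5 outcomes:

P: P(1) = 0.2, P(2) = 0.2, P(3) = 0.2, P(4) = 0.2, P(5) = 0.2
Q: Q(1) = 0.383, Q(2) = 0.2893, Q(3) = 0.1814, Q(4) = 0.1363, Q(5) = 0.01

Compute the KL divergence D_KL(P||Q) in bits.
0.7092 bits

D_KL(P||Q) = Σ P(x) log₂(P(x)/Q(x))

Computing term by term:
  P(1)·log₂(P(1)/Q(1)) = 0.2·log₂(0.2/0.383) = -0.18747
  P(2)·log₂(P(2)/Q(2)) = 0.2·log₂(0.2/0.2893) = -0.10651
  P(3)·log₂(P(3)/Q(3)) = 0.2·log₂(0.2/0.1814) = 0.02817
  P(4)·log₂(P(4)/Q(4)) = 0.2·log₂(0.2/0.1363) = 0.11064
  P(5)·log₂(P(5)/Q(5)) = 0.2·log₂(0.2/0.01) = 0.86439

D_KL(P||Q) = -0.18747 - 0.10651 + 0.02817 + 0.11064 + 0.86439 = 0.70922 ≈ 0.7092 bits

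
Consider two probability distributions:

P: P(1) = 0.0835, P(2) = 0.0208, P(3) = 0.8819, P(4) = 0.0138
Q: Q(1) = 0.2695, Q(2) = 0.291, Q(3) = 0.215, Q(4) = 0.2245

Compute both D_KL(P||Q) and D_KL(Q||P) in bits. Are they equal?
D_KL(P||Q) = 1.5199 bits, D_KL(Q||P) = 2.0288 bits. No, they are not equal.

D_KL(P||Q) = Σ P(x) log₂(P(x)/Q(x))

Computing term by term:
  P(1)·log₂(P(1)/Q(1)) = 0.0835·log₂(0.0835/0.2695) = -0.14115
  P(2)·log₂(P(2)/Q(2)) = 0.0208·log₂(0.0208/0.291) = -0.07917
  P(3)·log₂(P(3)/Q(3)) = 0.8819·log₂(0.8819/0.215) = 1.79579
  P(4)·log₂(P(4)/Q(4)) = 0.0138·log₂(0.0138/0.2245) = -0.05553

D_KL(P||Q) = -0.14115 - 0.07917 + 1.79579 - 0.05553 = 1.51994 ≈ 1.5199 bits

D_KL(Q||P) = Σ Q(x) log₂(Q(x)/P(x))

Computing term by term:
  Q(1)·log₂(Q(1)/P(1)) = 0.2695·log₂(0.2695/0.0835) = 0.45557
  Q(2)·log₂(Q(2)/P(2)) = 0.291·log₂(0.291/0.0208) = 1.10765
  Q(3)·log₂(Q(3)/P(3)) = 0.215·log₂(0.215/0.8819) = -0.43780
  Q(4)·log₂(Q(4)/P(4)) = 0.2245·log₂(0.2245/0.0138) = 0.90338

D_KL(Q||P) = 0.45557 + 1.10765 - 0.43780 + 0.90338 = 2.02880 ≈ 2.0288 bits

These are NOT equal (difference: 0.5089 bits). KL divergence is asymmetric: D_KL(P||Q) ≠ D_KL(Q||P) in general.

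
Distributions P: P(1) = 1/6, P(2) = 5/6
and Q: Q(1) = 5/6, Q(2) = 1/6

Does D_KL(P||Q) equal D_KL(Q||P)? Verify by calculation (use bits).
D_KL(P||Q) = 1.5480 bits, D_KL(Q||P) = 1.5480 bits. Yes — for this pair D_KL(P||Q) = D_KL(Q||P).

D_KL(P||Q) = Σ P(x) log₂(P(x)/Q(x))

Computing term by term:
  P(1)·log₂(P(1)/Q(1)) = (1/6)·log₂((1/6)/(5/6)) = -0.38699
  P(2)·log₂(P(2)/Q(2)) = (5/6)·log₂((5/6)/(1/6)) = 1.93494

D_KL(P||Q) = -0.38699 + 1.93494 = 1.54795 ≈ 1.5480 bits

D_KL(Q||P) = Σ Q(x) log₂(Q(x)/P(x))

Computing term by term:
  Q(1)·log₂(Q(1)/P(1)) = (5/6)·log₂((5/6)/(1/6)) = 1.93494
  Q(2)·log₂(Q(2)/P(2)) = (1/6)·log₂((1/6)/(5/6)) = -0.38699

D_KL(Q||P) = 1.93494 - 0.38699 = 1.54795 ≈ 1.5480 bits

These ARE equal here. Q is P with outcomes relabeled (Q(1) = P(2), Q(2) = P(1)) by a relabeling that is its own inverse, so the two sums contain exactly the same terms in a different order. This is a special case — KL divergence is not symmetric in general: D_KL(P||Q) ≠ D_KL(Q||P) for most P, Q.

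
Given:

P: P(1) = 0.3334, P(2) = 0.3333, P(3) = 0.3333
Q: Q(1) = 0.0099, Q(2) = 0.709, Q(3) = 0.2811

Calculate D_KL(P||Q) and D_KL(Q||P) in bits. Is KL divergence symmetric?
D_KL(P||Q) = 1.4105 bits, D_KL(Q||P) = 0.6528 bits. No, KL divergence is not symmetric.

D_KL(P||Q) = Σ P(x) log₂(P(x)/Q(x))

Computing term by term:
  P(1)·log₂(P(1)/Q(1)) = 0.3334·log₂(0.3334/0.0099) = 1.69157
  P(2)·log₂(P(2)/Q(2)) = 0.3333·log₂(0.3333/0.709) = -0.36295
  P(3)·log₂(P(3)/Q(3)) = 0.3333·log₂(0.3333/0.2811) = 0.08190

D_KL(P||Q) = 1.69157 - 0.36295 + 0.08190 = 1.41052 ≈ 1.4105 bits

D_KL(Q||P) = Σ Q(x) log₂(Q(x)/P(x))

Computing term by term:
  Q(1)·log₂(Q(1)/P(1)) = 0.0099·log₂(0.0099/0.3334) = -0.05023
  Q(2)·log₂(Q(2)/P(2)) = 0.709·log₂(0.709/0.3333) = 0.77208
  Q(3)·log₂(Q(3)/P(3)) = 0.2811·log₂(0.2811/0.3333) = -0.06908

D_KL(Q||P) = -0.05023 + 0.77208 - 0.06908 = 0.65277 ≈ 0.6528 bits

These are NOT equal (difference: 0.7577 bits). KL divergence is asymmetric: D_KL(P||Q) ≠ D_KL(Q||P) in general.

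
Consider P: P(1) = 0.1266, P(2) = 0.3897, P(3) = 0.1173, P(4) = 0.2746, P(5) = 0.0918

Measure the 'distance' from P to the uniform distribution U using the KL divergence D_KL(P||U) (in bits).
0.2237 bits

U(i) = 1/5 for all i

D_KL(P||U) = Σ P(x) log₂(P(x) / (1/5))
           = Σ P(x) log₂(P(x)) + log₂(5)
           = log₂(5) - H(P)

H(P) = -Σ P(x) log₂(P(x)):
  -P(1)·log₂(P(1)) = -(0.1266)·log₂(0.1266) = 0.37748
  -P(2)·log₂(P(2)) = -(0.3897)·log₂(0.3897) = 0.52982
  -P(3)·log₂(P(3)) = -(0.1173)·log₂(0.1173) = 0.36266
  -P(4)·log₂(P(4)) = -(0.2746)·log₂(0.2746) = 0.51202
  -P(5)·log₂(P(5)) = -(0.0918)·log₂(0.0918) = 0.31628
H(P) = 0.37748 + 0.52982 + 0.36266 + 0.51202 + 0.31628 = 2.09826 bits

log₂(5) = 2.32193 bits

D_KL(P||U) = 2.32193 - 2.09826 = 0.22367 ≈ 0.2237 bits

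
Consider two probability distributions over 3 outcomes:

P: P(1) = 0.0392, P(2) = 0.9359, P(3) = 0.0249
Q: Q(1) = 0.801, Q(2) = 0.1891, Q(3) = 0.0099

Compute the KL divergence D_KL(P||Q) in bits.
2.0218 bits

D_KL(P||Q) = Σ P(x) log₂(P(x)/Q(x))

Computing term by term:
  P(1)·log₂(P(1)/Q(1)) = 0.0392·log₂(0.0392/0.801) = -0.17063
  P(2)·log₂(P(2)/Q(2)) = 0.9359·log₂(0.9359/0.1891) = 2.15931
  P(3)·log₂(P(3)/Q(3)) = 0.0249·log₂(0.0249/0.0099) = 0.03313

D_KL(P||Q) = -0.17063 + 2.15931 + 0.03313 = 2.02181 ≈ 2.0218 bits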